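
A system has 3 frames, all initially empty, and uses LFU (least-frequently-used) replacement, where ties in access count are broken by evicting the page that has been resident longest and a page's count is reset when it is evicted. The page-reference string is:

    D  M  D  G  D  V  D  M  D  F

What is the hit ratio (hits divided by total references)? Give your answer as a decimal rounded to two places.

D: miss, frames [D]
M: miss, frames [D, M]
D: hit
G: miss, frames [D, M, G]
D: hit
V: miss, evict M, frames [D, G, V]
D: hit
M: miss, evict G, frames [D, V, M]
D: hit
F: miss, evict V, frames [D, M, F]
Hits: 4 of 10 references → 4/10 = 0.4000.

0.40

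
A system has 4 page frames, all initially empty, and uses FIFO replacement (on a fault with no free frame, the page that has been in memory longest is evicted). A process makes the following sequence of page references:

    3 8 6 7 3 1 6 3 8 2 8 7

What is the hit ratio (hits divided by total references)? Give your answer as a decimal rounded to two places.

0.25

3 → miss, frames (3)
8 → miss, frames (3 8)
6 → miss, frames (3 8 6)
7 → miss, frames (3 8 6 7)
3 → hit
1 → miss, evict 3, frames (8 6 7 1)
6 → hit
3 → miss, evict 8, frames (6 7 1 3)
8 → miss, evict 6, frames (7 1 3 8)
2 → miss, evict 7, frames (1 3 8 2)
8 → hit
7 → miss, evict 1, frames (3 8 2 7)
Hits: 3 of 12 references → 3/12 = 0.2500.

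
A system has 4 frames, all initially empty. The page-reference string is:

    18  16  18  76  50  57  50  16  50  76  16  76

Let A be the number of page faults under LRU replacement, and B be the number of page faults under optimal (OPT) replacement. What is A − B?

1

Under LRU: F F . F F F . F . . . . → 6 faults.
Under OPT: F F . F F F . . . . . . → 5 faults.
A − B = 6 − 5 = 1.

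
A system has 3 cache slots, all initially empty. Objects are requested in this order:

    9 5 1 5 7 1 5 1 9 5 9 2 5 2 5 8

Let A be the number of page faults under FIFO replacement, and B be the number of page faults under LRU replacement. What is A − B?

1

Under FIFO: F F F . F . . . F F . F . . . F → 8 faults.
Under LRU: F F F . F . . . F . . F . . . F → 7 faults.
A − B = 8 − 7 = 1.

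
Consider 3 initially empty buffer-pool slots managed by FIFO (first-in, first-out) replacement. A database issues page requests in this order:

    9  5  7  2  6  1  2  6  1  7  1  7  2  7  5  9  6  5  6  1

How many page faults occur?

9: miss, frames [9]
5: miss, frames [9, 5]
7: miss, frames [9, 5, 7]
2: miss, evict 9, frames [5, 7, 2]
6: miss, evict 5, frames [7, 2, 6]
1: miss, evict 7, frames [2, 6, 1]
2: hit
6: hit
1: hit
7: miss, evict 2, frames [6, 1, 7]
1: hit
7: hit
2: miss, evict 6, frames [1, 7, 2]
7: hit
5: miss, evict 1, frames [7, 2, 5]
9: miss, evict 7, frames [2, 5, 9]
6: miss, evict 2, frames [5, 9, 6]
5: hit
6: hit
1: miss, evict 5, frames [9, 6, 1]
Page faults: 12.

12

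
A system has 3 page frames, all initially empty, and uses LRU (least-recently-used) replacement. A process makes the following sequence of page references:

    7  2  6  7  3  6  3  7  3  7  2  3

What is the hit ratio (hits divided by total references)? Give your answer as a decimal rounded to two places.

7 -> fault, frames (7)
2 -> fault, frames (7 2)
6 -> fault, frames (7 2 6)
7 -> hit
3 -> fault, evict 2, frames (6 7 3)
6 -> hit
3 -> hit
7 -> hit
3 -> hit
7 -> hit
2 -> fault, evict 6, frames (3 7 2)
3 -> hit
Hits: 7 of 12 references → 7/12 = 0.5833.

0.58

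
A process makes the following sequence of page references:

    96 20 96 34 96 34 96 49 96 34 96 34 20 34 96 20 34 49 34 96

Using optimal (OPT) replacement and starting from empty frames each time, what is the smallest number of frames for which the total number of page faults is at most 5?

4

f=1: 20 faults
f=2: 10 faults
f=3: 6 faults
f=4: 4 faults
Smallest f with faults ≤ 5 is 4.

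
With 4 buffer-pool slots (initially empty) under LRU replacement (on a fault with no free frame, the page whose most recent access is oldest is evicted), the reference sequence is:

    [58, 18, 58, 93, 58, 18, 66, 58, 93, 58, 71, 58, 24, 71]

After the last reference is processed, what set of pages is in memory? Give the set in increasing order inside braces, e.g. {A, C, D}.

58 → fault, frames {58}
18 → fault, frames {58,18}
58 → hit
93 → fault, frames {18,58,93}
58 → hit
18 → hit
66 → fault, frames {93,58,18,66}
58 → hit
93 → hit
58 → hit
71 → fault, evict 18, frames {66,93,58,71}
58 → hit
24 → fault, evict 66, frames {93,71,58,24}
71 → hit

{24, 58, 71, 93}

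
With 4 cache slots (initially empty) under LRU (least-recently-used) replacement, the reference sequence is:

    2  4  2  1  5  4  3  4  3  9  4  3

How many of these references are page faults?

6

2: miss, frames {2}
4: miss, frames {2,4}
2: hit
1: miss, frames {4,2,1}
5: miss, frames {4,2,1,5}
4: hit
3: miss, evict 2, frames {1,5,4,3}
4: hit
3: hit
9: miss, evict 1, frames {5,4,3,9}
4: hit
3: hit
Page faults: 6.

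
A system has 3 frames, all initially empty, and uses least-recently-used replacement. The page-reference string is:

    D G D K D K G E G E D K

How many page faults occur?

6

D → miss, frames [D]
G → miss, frames [D, G]
D → hit
K → miss, frames [G, D, K]
D → hit
K → hit
G → hit
E → miss, evict D, frames [K, G, E]
G → hit
E → hit
D → miss, evict K, frames [G, E, D]
K → miss, evict G, frames [E, D, K]
Page faults: 6.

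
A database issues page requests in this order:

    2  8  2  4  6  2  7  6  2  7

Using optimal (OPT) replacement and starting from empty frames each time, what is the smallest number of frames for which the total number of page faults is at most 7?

2

f=1: 10 faults
f=2: 6 faults
f=3: 5 faults
f=4: 5 faults
f=5: 5 faults
Smallest f with faults ≤ 7 is 2.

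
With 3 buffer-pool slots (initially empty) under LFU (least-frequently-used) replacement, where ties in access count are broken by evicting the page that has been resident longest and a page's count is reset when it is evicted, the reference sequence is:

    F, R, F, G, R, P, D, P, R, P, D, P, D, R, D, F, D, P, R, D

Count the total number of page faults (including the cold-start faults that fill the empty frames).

9

F -> miss, frames {F}
R -> miss, frames {F,R}
F -> hit
G -> miss, frames {F,R,G}
R -> hit
P -> miss, evict G, frames {F,R,P}
D -> miss, evict P, frames {F,R,D}
P -> miss, evict D, frames {F,R,P}
R -> hit
P -> hit
D -> miss, evict F, frames {R,P,D}
P -> hit
D -> hit
R -> hit
D -> hit
F -> miss, evict P, frames {R,D,F}
D -> hit
P -> miss, evict F, frames {R,D,P}
R -> hit
D -> hit
Page faults: 9.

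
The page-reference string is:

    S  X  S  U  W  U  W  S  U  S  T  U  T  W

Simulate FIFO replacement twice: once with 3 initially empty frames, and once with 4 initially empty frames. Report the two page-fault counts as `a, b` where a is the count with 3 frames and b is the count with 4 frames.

8, 5

3 frames: F F . F F . . F . . F F . F → 8 faults.
4 frames: F F . F F . . . . . F . . . → 5 faults.
5 < 8: adding a frame reduced faults, as is typical.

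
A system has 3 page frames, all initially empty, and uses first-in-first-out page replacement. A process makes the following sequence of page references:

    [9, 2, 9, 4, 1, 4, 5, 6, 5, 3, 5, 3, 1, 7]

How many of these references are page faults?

9

9 -> fault, frames [9]
2 -> fault, frames [9, 2]
9 -> hit
4 -> fault, frames [9, 2, 4]
1 -> fault, evict 9, frames [2, 4, 1]
4 -> hit
5 -> fault, evict 2, frames [4, 1, 5]
6 -> fault, evict 4, frames [1, 5, 6]
5 -> hit
3 -> fault, evict 1, frames [5, 6, 3]
5 -> hit
3 -> hit
1 -> fault, evict 5, frames [6, 3, 1]
7 -> fault, evict 6, frames [3, 1, 7]
Page faults: 9.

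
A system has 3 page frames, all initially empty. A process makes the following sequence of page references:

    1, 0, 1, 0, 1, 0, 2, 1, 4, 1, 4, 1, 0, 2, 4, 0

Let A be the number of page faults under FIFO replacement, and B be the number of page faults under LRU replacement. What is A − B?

1

Under FIFO: F F . . . . F . F F . . F F F . → 8 faults.
Under LRU: F F . . . . F . F . . . F F F . → 7 faults.
A − B = 8 − 7 = 1.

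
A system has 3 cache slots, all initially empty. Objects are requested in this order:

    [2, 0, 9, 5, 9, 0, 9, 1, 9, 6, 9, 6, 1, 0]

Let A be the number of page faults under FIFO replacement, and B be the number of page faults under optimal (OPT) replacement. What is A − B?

Under FIFO: F F F F . . . F . F F . . F → 8 faults.
Under OPT: F F F F . . . F . F . . . F → 7 faults.
A − B = 8 − 7 = 1.

1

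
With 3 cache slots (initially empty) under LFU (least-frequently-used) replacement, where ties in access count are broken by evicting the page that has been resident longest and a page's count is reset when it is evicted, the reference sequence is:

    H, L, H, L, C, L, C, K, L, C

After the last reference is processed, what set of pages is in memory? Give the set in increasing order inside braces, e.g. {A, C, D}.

H → fault, frames (H)
L → fault, frames (H L)
H → hit
L → hit
C → fault, frames (H L C)
L → hit
C → hit
K → fault, evict H, frames (L C K)
L → hit
C → hit

{C, K, L}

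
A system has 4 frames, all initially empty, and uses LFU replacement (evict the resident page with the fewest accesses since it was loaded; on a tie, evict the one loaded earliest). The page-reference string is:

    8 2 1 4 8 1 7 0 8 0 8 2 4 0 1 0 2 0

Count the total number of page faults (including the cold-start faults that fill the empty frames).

9

8: fault, frames {8}
2: fault, frames {8,2}
1: fault, frames {8,2,1}
4: fault, frames {8,2,1,4}
8: hit
1: hit
7: fault, evict 2, frames {8,1,4,7}
0: fault, evict 4, frames {8,1,7,0}
8: hit
0: hit
8: hit
2: fault, evict 7, frames {8,1,0,2}
4: fault, evict 2, frames {8,1,0,4}
0: hit
1: hit
0: hit
2: fault, evict 4, frames {8,1,0,2}
0: hit
Page faults: 9.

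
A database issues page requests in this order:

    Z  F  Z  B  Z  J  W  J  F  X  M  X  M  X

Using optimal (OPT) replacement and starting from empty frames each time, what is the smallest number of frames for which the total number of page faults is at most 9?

f=1: 14 faults
f=2: 8 faults
f=3: 7 faults
f=4: 7 faults
f=5: 7 faults
f=6: 7 faults
f=7: 7 faults
Smallest f with faults ≤ 9 is 2.

2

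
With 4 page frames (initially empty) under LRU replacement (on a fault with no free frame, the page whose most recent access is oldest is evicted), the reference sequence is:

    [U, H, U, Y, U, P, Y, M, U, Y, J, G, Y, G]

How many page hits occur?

U → miss, frames [U]
H → miss, frames [U, H]
U → hit
Y → miss, frames [H, U, Y]
U → hit
P → miss, frames [H, Y, U, P]
Y → hit
M → miss, evict H, frames [U, P, Y, M]
U → hit
Y → hit
J → miss, evict P, frames [M, U, Y, J]
G → miss, evict M, frames [U, Y, J, G]
Y → hit
G → hit
Hits: 7.

7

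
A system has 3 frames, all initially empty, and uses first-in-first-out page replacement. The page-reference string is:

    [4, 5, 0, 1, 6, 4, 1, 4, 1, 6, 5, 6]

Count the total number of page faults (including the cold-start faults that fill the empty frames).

4 -> fault, frames (4)
5 -> fault, frames (4 5)
0 -> fault, frames (4 5 0)
1 -> fault, evict 4, frames (5 0 1)
6 -> fault, evict 5, frames (0 1 6)
4 -> fault, evict 0, frames (1 6 4)
1 -> hit
4 -> hit
1 -> hit
6 -> hit
5 -> fault, evict 1, frames (6 4 5)
6 -> hit
Page faults: 7.

7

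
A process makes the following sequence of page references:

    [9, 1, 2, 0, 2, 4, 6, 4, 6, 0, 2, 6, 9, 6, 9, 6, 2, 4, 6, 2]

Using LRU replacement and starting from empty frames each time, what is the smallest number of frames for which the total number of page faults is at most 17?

f=1: 20 faults
f=2: 14 faults
f=3: 10 faults
f=4: 8 faults
f=5: 7 faults
f=6: 6 faults
Smallest f with faults ≤ 17 is 2.

2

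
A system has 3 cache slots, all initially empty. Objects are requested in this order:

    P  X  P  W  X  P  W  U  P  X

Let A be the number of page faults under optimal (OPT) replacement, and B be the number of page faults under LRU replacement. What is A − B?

-1

Under OPT: F F . F . . . F . . → 4 faults.
Under LRU: F F . F . . . F . F → 5 faults.
A − B = 4 − 5 = -1.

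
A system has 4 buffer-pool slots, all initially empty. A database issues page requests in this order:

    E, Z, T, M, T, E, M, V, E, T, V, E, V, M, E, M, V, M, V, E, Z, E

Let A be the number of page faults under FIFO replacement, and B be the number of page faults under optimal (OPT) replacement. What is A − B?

1

Under FIFO: F F F F . . . F F . . . . . . . . . . . F . → 7 faults.
Under OPT: F F F F . . . F . . . . . . . . . . . . F . → 6 faults.
A − B = 7 − 6 = 1.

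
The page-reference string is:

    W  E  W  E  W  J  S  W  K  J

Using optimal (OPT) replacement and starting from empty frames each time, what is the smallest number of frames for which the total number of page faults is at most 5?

f=1: 10 faults
f=2: 6 faults
f=3: 5 faults
f=4: 5 faults
f=5: 5 faults
Smallest f with faults ≤ 5 is 3.

3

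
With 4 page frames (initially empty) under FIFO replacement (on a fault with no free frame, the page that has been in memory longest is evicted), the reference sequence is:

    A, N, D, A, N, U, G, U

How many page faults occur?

5

A: miss, frames {A}
N: miss, frames {A,N}
D: miss, frames {A,N,D}
A: hit
N: hit
U: miss, frames {A,N,D,U}
G: miss, evict A, frames {N,D,U,G}
U: hit
Page faults: 5.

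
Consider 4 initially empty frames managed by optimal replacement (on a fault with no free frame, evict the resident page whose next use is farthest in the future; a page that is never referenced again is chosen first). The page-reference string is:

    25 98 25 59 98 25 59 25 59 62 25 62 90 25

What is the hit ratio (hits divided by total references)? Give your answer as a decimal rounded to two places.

0.64

25 -> fault, frames [25]
98 -> fault, frames [25, 98]
25 -> hit
59 -> fault, frames [25, 98, 59]
98 -> hit
25 -> hit
59 -> hit
25 -> hit
59 -> hit
62 -> fault, frames [25, 98, 59, 62]
25 -> hit
62 -> hit
90 -> fault, evict 62, frames [25, 98, 59, 90]
25 -> hit
Hits: 9 of 14 references → 9/14 = 0.6429.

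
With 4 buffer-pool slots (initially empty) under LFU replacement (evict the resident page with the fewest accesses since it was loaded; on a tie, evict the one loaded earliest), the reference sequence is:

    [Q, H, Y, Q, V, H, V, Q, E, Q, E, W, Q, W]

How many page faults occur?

6

Q -> fault, frames [Q]
H -> fault, frames [Q, H]
Y -> fault, frames [Q, H, Y]
Q -> hit
V -> fault, frames [Q, H, Y, V]
H -> hit
V -> hit
Q -> hit
E -> fault, evict Y, frames [Q, H, V, E]
Q -> hit
E -> hit
W -> fault, evict H, frames [Q, V, E, W]
Q -> hit
W -> hit
Page faults: 6.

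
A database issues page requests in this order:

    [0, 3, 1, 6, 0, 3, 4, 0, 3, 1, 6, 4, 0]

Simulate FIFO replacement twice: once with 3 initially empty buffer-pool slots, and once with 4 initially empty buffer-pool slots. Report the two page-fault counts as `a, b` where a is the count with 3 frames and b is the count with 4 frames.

3 frames: F F F F F F F . . F F . F → 10 faults.
4 frames: F F F F . . F F F F F F F → 11 faults.
11 > 10: adding a frame increased faults — Belady's anomaly.

10, 11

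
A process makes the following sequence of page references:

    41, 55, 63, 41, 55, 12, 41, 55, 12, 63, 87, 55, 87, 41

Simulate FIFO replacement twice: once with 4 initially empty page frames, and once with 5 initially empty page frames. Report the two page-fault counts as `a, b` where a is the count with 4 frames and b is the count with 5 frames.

4 frames: F F F . . F . . . . F . . F → 6 faults.
5 frames: F F F . . F . . . . F . . . → 5 faults.
5 < 6: adding a frame reduced faults, as is typical.

6, 5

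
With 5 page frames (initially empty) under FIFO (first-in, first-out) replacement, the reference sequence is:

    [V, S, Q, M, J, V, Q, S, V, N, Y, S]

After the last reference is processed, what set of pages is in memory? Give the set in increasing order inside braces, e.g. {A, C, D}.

{J, M, N, S, Y}

V: fault, frames {V}
S: fault, frames {V,S}
Q: fault, frames {V,S,Q}
M: fault, frames {V,S,Q,M}
J: fault, frames {V,S,Q,M,J}
V: hit
Q: hit
S: hit
V: hit
N: fault, evict V, frames {S,Q,M,J,N}
Y: fault, evict S, frames {Q,M,J,N,Y}
S: fault, evict Q, frames {M,J,N,Y,S}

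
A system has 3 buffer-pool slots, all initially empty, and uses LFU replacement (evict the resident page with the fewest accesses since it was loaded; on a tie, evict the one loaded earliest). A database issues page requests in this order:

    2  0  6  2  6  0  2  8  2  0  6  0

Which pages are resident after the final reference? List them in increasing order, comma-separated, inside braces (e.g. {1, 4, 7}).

{0, 2, 6}

2: miss, frames (2)
0: miss, frames (2 0)
6: miss, frames (2 0 6)
2: hit
6: hit
0: hit
2: hit
8: miss, evict 0, frames (2 6 8)
2: hit
0: miss, evict 8, frames (2 6 0)
6: hit
0: hit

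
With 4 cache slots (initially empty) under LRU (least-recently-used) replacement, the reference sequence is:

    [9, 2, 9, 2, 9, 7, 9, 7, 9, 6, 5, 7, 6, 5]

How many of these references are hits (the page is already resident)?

9 -> miss, frames [9]
2 -> miss, frames [9, 2]
9 -> hit
2 -> hit
9 -> hit
7 -> miss, frames [2, 9, 7]
9 -> hit
7 -> hit
9 -> hit
6 -> miss, frames [2, 7, 9, 6]
5 -> miss, evict 2, frames [7, 9, 6, 5]
7 -> hit
6 -> hit
5 -> hit
Hits: 9.

9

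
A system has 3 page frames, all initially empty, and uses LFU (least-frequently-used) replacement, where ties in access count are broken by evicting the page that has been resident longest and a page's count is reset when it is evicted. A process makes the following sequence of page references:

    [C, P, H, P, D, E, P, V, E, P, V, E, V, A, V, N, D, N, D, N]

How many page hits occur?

C: fault, frames {C}
P: fault, frames {C,P}
H: fault, frames {C,P,H}
P: hit
D: fault, evict C, frames {P,H,D}
E: fault, evict H, frames {P,D,E}
P: hit
V: fault, evict D, frames {P,E,V}
E: hit
P: hit
V: hit
E: hit
V: hit
A: fault, evict E, frames {P,V,A}
V: hit
N: fault, evict A, frames {P,V,N}
D: fault, evict N, frames {P,V,D}
N: fault, evict D, frames {P,V,N}
D: fault, evict N, frames {P,V,D}
N: fault, evict D, frames {P,V,N}
Hits: 8.

8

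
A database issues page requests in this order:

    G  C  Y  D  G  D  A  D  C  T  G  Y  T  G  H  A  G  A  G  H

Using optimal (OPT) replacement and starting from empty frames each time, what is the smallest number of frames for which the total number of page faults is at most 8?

f=1: 20 faults
f=2: 13 faults
f=3: 10 faults
f=4: 8 faults
f=5: 7 faults
f=6: 7 faults
f=7: 7 faults
Smallest f with faults ≤ 8 is 4.

4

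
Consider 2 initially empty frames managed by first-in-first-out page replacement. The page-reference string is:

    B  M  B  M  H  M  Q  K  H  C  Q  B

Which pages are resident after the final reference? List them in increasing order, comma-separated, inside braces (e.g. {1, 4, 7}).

{B, Q}

B: fault, frames {B}
M: fault, frames {B,M}
B: hit
M: hit
H: fault, evict B, frames {M,H}
M: hit
Q: fault, evict M, frames {H,Q}
K: fault, evict H, frames {Q,K}
H: fault, evict Q, frames {K,H}
C: fault, evict K, frames {H,C}
Q: fault, evict H, frames {C,Q}
B: fault, evict C, frames {Q,B}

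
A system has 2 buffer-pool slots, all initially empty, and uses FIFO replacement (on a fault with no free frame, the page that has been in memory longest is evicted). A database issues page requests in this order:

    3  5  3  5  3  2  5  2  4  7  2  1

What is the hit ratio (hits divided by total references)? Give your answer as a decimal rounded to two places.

0.42

3 → miss, frames {3}
5 → miss, frames {3,5}
3 → hit
5 → hit
3 → hit
2 → miss, evict 3, frames {5,2}
5 → hit
2 → hit
4 → miss, evict 5, frames {2,4}
7 → miss, evict 2, frames {4,7}
2 → miss, evict 4, frames {7,2}
1 → miss, evict 7, frames {2,1}
Hits: 5 of 12 references → 5/12 = 0.4167.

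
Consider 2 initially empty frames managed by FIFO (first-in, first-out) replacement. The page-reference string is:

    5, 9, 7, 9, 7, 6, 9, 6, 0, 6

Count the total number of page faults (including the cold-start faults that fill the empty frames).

7

5: fault, frames [5]
9: fault, frames [5, 9]
7: fault, evict 5, frames [9, 7]
9: hit
7: hit
6: fault, evict 9, frames [7, 6]
9: fault, evict 7, frames [6, 9]
6: hit
0: fault, evict 6, frames [9, 0]
6: fault, evict 9, frames [0, 6]
Page faults: 7.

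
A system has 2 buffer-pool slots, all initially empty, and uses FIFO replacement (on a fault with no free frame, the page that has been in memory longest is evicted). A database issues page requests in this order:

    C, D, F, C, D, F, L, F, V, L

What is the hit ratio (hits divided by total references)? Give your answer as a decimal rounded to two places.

C → fault, frames [C]
D → fault, frames [C, D]
F → fault, evict C, frames [D, F]
C → fault, evict D, frames [F, C]
D → fault, evict F, frames [C, D]
F → fault, evict C, frames [D, F]
L → fault, evict D, frames [F, L]
F → hit
V → fault, evict F, frames [L, V]
L → hit
Hits: 2 of 10 references → 2/10 = 0.2000.

0.20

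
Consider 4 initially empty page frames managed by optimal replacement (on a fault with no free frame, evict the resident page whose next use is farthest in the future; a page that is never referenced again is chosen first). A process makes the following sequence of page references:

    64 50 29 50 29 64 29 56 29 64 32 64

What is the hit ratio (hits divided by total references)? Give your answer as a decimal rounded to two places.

0.58

64 → fault, frames [64]
50 → fault, frames [64, 50]
29 → fault, frames [64, 50, 29]
50 → hit
29 → hit
64 → hit
29 → hit
56 → fault, frames [64, 50, 29, 56]
29 → hit
64 → hit
32 → fault, evict 56, frames [64, 50, 29, 32]
64 → hit
Hits: 7 of 12 references → 7/12 = 0.5833.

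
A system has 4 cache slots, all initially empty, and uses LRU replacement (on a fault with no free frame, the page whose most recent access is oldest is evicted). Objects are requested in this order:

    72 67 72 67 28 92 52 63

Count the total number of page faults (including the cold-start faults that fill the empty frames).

72: fault, frames (72)
67: fault, frames (72 67)
72: hit
67: hit
28: fault, frames (72 67 28)
92: fault, frames (72 67 28 92)
52: fault, evict 72, frames (67 28 92 52)
63: fault, evict 67, frames (28 92 52 63)
Page faults: 6.

6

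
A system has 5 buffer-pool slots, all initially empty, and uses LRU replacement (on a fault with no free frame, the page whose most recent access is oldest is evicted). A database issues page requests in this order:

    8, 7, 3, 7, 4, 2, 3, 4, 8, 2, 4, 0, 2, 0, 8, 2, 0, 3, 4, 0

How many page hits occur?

8 → miss, frames {8}
7 → miss, frames {8,7}
3 → miss, frames {8,7,3}
7 → hit
4 → miss, frames {8,3,7,4}
2 → miss, frames {8,3,7,4,2}
3 → hit
4 → hit
8 → hit
2 → hit
4 → hit
0 → miss, evict 7, frames {3,8,2,4,0}
2 → hit
0 → hit
8 → hit
2 → hit
0 → hit
3 → hit
4 → hit
0 → hit
Hits: 14.

14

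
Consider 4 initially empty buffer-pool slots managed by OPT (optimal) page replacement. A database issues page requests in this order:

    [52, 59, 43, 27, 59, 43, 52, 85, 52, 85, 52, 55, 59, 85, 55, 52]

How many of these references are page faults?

52: fault, frames {52}
59: fault, frames {52,59}
43: fault, frames {52,59,43}
27: fault, frames {52,59,43,27}
59: hit
43: hit
52: hit
85: fault, evict 27, frames {52,59,43,85}
52: hit
85: hit
52: hit
55: fault, evict 43, frames {52,59,85,55}
59: hit
85: hit
55: hit
52: hit
Page faults: 6.

6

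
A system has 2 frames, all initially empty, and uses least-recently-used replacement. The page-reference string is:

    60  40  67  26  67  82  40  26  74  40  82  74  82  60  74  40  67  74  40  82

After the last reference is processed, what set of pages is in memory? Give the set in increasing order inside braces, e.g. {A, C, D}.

{40, 82}

60: fault, frames (60)
40: fault, frames (60 40)
67: fault, evict 60, frames (40 67)
26: fault, evict 40, frames (67 26)
67: hit
82: fault, evict 26, frames (67 82)
40: fault, evict 67, frames (82 40)
26: fault, evict 82, frames (40 26)
74: fault, evict 40, frames (26 74)
40: fault, evict 26, frames (74 40)
82: fault, evict 74, frames (40 82)
74: fault, evict 40, frames (82 74)
82: hit
60: fault, evict 74, frames (82 60)
74: fault, evict 82, frames (60 74)
40: fault, evict 60, frames (74 40)
67: fault, evict 74, frames (40 67)
74: fault, evict 40, frames (67 74)
40: fault, evict 67, frames (74 40)
82: fault, evict 74, frames (40 82)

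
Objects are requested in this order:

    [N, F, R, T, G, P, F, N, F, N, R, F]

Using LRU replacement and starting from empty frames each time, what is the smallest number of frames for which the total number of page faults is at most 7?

f=1: 12 faults
f=2: 10 faults
f=3: 9 faults
f=4: 9 faults
f=5: 8 faults
f=6: 6 faults
Smallest f with faults ≤ 7 is 6.

6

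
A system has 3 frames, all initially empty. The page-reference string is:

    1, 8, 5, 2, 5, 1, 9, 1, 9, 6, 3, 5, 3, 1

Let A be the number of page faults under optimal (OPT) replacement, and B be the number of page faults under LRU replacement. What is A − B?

-3

Under OPT: F F F F . . F . . F F . . . → 7 faults.
Under LRU: F F F F . F F . . F F F . F → 10 faults.
A − B = 7 − 10 = -3.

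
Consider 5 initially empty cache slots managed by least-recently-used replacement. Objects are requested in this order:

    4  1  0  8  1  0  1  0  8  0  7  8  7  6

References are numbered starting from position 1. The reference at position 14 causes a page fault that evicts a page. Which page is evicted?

pos 1: 4: fault, frames {4}
pos 2: 1: fault, frames {4,1}
pos 3: 0: fault, frames {4,1,0}
pos 4: 8: fault, frames {4,1,0,8}
pos 5: 1: hit
pos 6: 0: hit
pos 7: 1: hit
pos 8: 0: hit
pos 9: 8: hit
pos 10: 0: hit
pos 11: 7: fault, frames {4,1,8,0,7}
pos 12: 8: hit
pos 13: 7: hit
pos 14: 6: fault, evict 4, frames {1,0,8,7,6}
At position 14, page 4 is evicted.

4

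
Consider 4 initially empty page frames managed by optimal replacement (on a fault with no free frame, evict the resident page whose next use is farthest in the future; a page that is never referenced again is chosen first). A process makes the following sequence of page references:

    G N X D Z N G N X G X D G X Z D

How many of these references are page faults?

6

G → fault, frames {G}
N → fault, frames {G,N}
X → fault, frames {G,N,X}
D → fault, frames {G,N,X,D}
Z → fault, evict D, frames {G,N,X,Z}
N → hit
G → hit
N → hit
X → hit
G → hit
X → hit
D → fault, evict N, frames {G,X,Z,D}
G → hit
X → hit
Z → hit
D → hit
Page faults: 6.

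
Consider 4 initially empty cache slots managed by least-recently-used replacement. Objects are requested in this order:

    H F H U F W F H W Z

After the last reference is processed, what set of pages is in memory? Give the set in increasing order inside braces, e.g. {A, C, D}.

H: miss, frames [H]
F: miss, frames [H, F]
H: hit
U: miss, frames [F, H, U]
F: hit
W: miss, frames [H, U, F, W]
F: hit
H: hit
W: hit
Z: miss, evict U, frames [F, H, W, Z]

{F, H, W, Z}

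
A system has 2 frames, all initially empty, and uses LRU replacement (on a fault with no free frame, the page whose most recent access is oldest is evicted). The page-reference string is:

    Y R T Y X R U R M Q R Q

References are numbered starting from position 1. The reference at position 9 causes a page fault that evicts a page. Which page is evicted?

U

pos 1: Y: miss, frames [Y]
pos 2: R: miss, frames [Y, R]
pos 3: T: miss, evict Y, frames [R, T]
pos 4: Y: miss, evict R, frames [T, Y]
pos 5: X: miss, evict T, frames [Y, X]
pos 6: R: miss, evict Y, frames [X, R]
pos 7: U: miss, evict X, frames [R, U]
pos 8: R: hit
pos 9: M: miss, evict U, frames [R, M]
At position 9, page U is evicted.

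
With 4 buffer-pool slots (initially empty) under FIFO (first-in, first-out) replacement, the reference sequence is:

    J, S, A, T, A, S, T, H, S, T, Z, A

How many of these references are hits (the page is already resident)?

6

J: fault, frames {J}
S: fault, frames {J,S}
A: fault, frames {J,S,A}
T: fault, frames {J,S,A,T}
A: hit
S: hit
T: hit
H: fault, evict J, frames {S,A,T,H}
S: hit
T: hit
Z: fault, evict S, frames {A,T,H,Z}
A: hit
Hits: 6.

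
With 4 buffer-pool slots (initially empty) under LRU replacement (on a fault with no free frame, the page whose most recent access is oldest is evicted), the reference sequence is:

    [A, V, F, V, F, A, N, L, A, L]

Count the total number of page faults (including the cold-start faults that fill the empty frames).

A → miss, frames [A]
V → miss, frames [A, V]
F → miss, frames [A, V, F]
V → hit
F → hit
A → hit
N → miss, frames [V, F, A, N]
L → miss, evict V, frames [F, A, N, L]
A → hit
L → hit
Page faults: 5.

5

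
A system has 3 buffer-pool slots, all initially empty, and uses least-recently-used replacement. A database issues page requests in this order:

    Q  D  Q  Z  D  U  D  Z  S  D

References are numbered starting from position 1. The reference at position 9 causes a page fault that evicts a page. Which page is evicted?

U

pos 1: Q: miss, frames {Q}
pos 2: D: miss, frames {Q,D}
pos 3: Q: hit
pos 4: Z: miss, frames {D,Q,Z}
pos 5: D: hit
pos 6: U: miss, evict Q, frames {Z,D,U}
pos 7: D: hit
pos 8: Z: hit
pos 9: S: miss, evict U, frames {D,Z,S}
At position 9, page U is evicted.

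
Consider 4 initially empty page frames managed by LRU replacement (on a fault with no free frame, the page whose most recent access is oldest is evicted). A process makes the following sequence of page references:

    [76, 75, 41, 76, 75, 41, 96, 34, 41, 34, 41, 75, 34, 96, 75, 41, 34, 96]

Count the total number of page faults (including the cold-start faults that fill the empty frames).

5

76: fault, frames [76]
75: fault, frames [76, 75]
41: fault, frames [76, 75, 41]
76: hit
75: hit
41: hit
96: fault, frames [76, 75, 41, 96]
34: fault, evict 76, frames [75, 41, 96, 34]
41: hit
34: hit
41: hit
75: hit
34: hit
96: hit
75: hit
41: hit
34: hit
96: hit
Page faults: 5.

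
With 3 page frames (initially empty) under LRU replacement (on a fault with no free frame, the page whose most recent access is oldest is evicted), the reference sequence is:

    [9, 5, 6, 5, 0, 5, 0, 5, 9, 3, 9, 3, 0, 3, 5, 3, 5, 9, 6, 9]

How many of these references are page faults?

10

9: fault, frames {9}
5: fault, frames {9,5}
6: fault, frames {9,5,6}
5: hit
0: fault, evict 9, frames {6,5,0}
5: hit
0: hit
5: hit
9: fault, evict 6, frames {0,5,9}
3: fault, evict 0, frames {5,9,3}
9: hit
3: hit
0: fault, evict 5, frames {9,3,0}
3: hit
5: fault, evict 9, frames {0,3,5}
3: hit
5: hit
9: fault, evict 0, frames {3,5,9}
6: fault, evict 3, frames {5,9,6}
9: hit
Page faults: 10.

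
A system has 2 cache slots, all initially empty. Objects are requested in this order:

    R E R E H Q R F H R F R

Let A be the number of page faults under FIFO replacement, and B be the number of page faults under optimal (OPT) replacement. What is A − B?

2

Under FIFO: F F . . F F F F F F F . → 9 faults.
Under OPT: F F . . F F . F F . F . → 7 faults.
A − B = 9 − 7 = 2.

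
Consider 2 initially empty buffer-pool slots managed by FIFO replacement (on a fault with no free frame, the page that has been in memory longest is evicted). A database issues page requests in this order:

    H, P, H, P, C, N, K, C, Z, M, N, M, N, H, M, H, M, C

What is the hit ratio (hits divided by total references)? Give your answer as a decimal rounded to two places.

H → fault, frames {H}
P → fault, frames {H,P}
H → hit
P → hit
C → fault, evict H, frames {P,C}
N → fault, evict P, frames {C,N}
K → fault, evict C, frames {N,K}
C → fault, evict N, frames {K,C}
Z → fault, evict K, frames {C,Z}
M → fault, evict C, frames {Z,M}
N → fault, evict Z, frames {M,N}
M → hit
N → hit
H → fault, evict M, frames {N,H}
M → fault, evict N, frames {H,M}
H → hit
M → hit
C → fault, evict H, frames {M,C}
Hits: 6 of 18 references → 6/18 = 0.3333.

0.33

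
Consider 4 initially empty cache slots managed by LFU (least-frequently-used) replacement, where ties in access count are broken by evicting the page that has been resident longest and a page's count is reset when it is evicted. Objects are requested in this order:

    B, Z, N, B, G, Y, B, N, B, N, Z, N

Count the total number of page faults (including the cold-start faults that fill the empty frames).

B -> fault, frames [B]
Z -> fault, frames [B, Z]
N -> fault, frames [B, Z, N]
B -> hit
G -> fault, frames [B, Z, N, G]
Y -> fault, evict Z, frames [B, N, G, Y]
B -> hit
N -> hit
B -> hit
N -> hit
Z -> fault, evict G, frames [B, N, Y, Z]
N -> hit
Page faults: 6.

6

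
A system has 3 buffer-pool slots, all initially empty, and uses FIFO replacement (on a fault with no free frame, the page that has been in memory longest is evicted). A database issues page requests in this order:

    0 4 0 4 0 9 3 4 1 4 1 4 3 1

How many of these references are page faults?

0 → fault, frames {0}
4 → fault, frames {0,4}
0 → hit
4 → hit
0 → hit
9 → fault, frames {0,4,9}
3 → fault, evict 0, frames {4,9,3}
4 → hit
1 → fault, evict 4, frames {9,3,1}
4 → fault, evict 9, frames {3,1,4}
1 → hit
4 → hit
3 → hit
1 → hit
Page faults: 6.

6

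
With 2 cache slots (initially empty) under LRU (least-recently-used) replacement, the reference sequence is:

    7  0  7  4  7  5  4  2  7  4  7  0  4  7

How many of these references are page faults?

7 → fault, frames (7)
0 → fault, frames (7 0)
7 → hit
4 → fault, evict 0, frames (7 4)
7 → hit
5 → fault, evict 4, frames (7 5)
4 → fault, evict 7, frames (5 4)
2 → fault, evict 5, frames (4 2)
7 → fault, evict 4, frames (2 7)
4 → fault, evict 2, frames (7 4)
7 → hit
0 → fault, evict 4, frames (7 0)
4 → fault, evict 7, frames (0 4)
7 → fault, evict 0, frames (4 7)
Page faults: 11.

11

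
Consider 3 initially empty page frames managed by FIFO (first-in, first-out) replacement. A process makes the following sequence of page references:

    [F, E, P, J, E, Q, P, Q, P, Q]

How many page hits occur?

5

F -> miss, frames [F]
E -> miss, frames [F, E]
P -> miss, frames [F, E, P]
J -> miss, evict F, frames [E, P, J]
E -> hit
Q -> miss, evict E, frames [P, J, Q]
P -> hit
Q -> hit
P -> hit
Q -> hit
Hits: 5.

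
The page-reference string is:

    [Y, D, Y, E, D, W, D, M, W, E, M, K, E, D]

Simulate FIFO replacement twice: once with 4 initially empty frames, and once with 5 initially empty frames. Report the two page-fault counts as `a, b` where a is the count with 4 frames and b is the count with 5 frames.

4 frames: F F . F . F . F . . . F . F → 7 faults.
5 frames: F F . F . F . F . . . F . . → 6 faults.
6 < 7: adding a frame reduced faults, as is typical.

7, 6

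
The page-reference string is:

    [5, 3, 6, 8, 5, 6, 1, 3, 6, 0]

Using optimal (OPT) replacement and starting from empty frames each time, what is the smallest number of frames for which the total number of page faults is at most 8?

2

f=1: 10 faults
f=2: 8 faults
f=3: 7 faults
f=4: 6 faults
f=5: 6 faults
f=6: 6 faults
Smallest f with faults ≤ 8 is 2.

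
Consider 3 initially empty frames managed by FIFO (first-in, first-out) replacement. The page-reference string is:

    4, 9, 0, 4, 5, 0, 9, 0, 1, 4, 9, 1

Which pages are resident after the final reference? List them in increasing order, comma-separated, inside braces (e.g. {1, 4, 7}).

{1, 4, 9}

4: fault, frames {4}
9: fault, frames {4,9}
0: fault, frames {4,9,0}
4: hit
5: fault, evict 4, frames {9,0,5}
0: hit
9: hit
0: hit
1: fault, evict 9, frames {0,5,1}
4: fault, evict 0, frames {5,1,4}
9: fault, evict 5, frames {1,4,9}
1: hit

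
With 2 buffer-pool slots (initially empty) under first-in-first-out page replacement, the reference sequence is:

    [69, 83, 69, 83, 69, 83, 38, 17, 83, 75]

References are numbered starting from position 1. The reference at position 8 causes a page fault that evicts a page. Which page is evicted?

pos 1: 69 → miss, frames [69]
pos 2: 83 → miss, frames [69, 83]
pos 3: 69 → hit
pos 4: 83 → hit
pos 5: 69 → hit
pos 6: 83 → hit
pos 7: 38 → miss, evict 69, frames [83, 38]
pos 8: 17 → miss, evict 83, frames [38, 17]
At position 8, page 83 is evicted.

83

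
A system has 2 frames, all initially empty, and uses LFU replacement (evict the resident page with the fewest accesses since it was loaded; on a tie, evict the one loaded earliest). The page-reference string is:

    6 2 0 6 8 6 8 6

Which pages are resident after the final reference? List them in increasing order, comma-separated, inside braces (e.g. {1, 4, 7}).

6 → fault, frames (6)
2 → fault, frames (6 2)
0 → fault, evict 6, frames (2 0)
6 → fault, evict 2, frames (0 6)
8 → fault, evict 0, frames (6 8)
6 → hit
8 → hit
6 → hit

{6, 8}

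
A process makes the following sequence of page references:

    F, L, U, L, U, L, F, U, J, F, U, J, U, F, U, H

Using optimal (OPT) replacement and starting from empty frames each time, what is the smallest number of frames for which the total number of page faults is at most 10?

2

f=1: 16 faults
f=2: 8 faults
f=3: 5 faults
f=4: 5 faults
f=5: 5 faults
Smallest f with faults ≤ 10 is 2.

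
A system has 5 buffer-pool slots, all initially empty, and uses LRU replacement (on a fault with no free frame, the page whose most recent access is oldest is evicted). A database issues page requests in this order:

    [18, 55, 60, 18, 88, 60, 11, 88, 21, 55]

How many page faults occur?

7

18: miss, frames {18}
55: miss, frames {18,55}
60: miss, frames {18,55,60}
18: hit
88: miss, frames {55,60,18,88}
60: hit
11: miss, frames {55,18,88,60,11}
88: hit
21: miss, evict 55, frames {18,60,11,88,21}
55: miss, evict 18, frames {60,11,88,21,55}
Page faults: 7.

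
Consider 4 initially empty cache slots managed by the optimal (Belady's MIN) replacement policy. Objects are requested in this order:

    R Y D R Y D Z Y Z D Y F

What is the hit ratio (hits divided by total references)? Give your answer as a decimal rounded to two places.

0.58

R → fault, frames [R]
Y → fault, frames [R, Y]
D → fault, frames [R, Y, D]
R → hit
Y → hit
D → hit
Z → fault, frames [R, Y, D, Z]
Y → hit
Z → hit
D → hit
Y → hit
F → fault, evict Z, frames [R, Y, D, F]
Hits: 7 of 12 references → 7/12 = 0.5833.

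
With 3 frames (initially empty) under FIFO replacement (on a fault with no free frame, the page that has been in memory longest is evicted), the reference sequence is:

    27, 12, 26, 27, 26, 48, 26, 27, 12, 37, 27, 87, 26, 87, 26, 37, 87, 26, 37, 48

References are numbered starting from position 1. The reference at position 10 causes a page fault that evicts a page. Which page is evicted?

48

pos 1: 27 -> fault, frames [27]
pos 2: 12 -> fault, frames [27, 12]
pos 3: 26 -> fault, frames [27, 12, 26]
pos 4: 27 -> hit
pos 5: 26 -> hit
pos 6: 48 -> fault, evict 27, frames [12, 26, 48]
pos 7: 26 -> hit
pos 8: 27 -> fault, evict 12, frames [26, 48, 27]
pos 9: 12 -> fault, evict 26, frames [48, 27, 12]
pos 10: 37 -> fault, evict 48, frames [27, 12, 37]
At position 10, page 48 is evicted.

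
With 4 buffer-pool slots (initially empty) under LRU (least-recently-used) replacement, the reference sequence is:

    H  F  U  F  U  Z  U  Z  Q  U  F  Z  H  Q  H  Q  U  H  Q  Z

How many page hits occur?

H: miss, frames (H)
F: miss, frames (H F)
U: miss, frames (H F U)
F: hit
U: hit
Z: miss, frames (H F U Z)
U: hit
Z: hit
Q: miss, evict H, frames (F U Z Q)
U: hit
F: hit
Z: hit
H: miss, evict Q, frames (U F Z H)
Q: miss, evict U, frames (F Z H Q)
H: hit
Q: hit
U: miss, evict F, frames (Z H Q U)
H: hit
Q: hit
Z: hit
Hits: 12.

12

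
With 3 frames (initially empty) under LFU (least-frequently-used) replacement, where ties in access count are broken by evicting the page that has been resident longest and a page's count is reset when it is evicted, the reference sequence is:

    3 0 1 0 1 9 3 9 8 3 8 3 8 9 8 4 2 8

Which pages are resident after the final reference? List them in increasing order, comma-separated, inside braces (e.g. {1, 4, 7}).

{0, 1, 8}

3 → fault, frames (3)
0 → fault, frames (3 0)
1 → fault, frames (3 0 1)
0 → hit
1 → hit
9 → fault, evict 3, frames (0 1 9)
3 → fault, evict 9, frames (0 1 3)
9 → fault, evict 3, frames (0 1 9)
8 → fault, evict 9, frames (0 1 8)
3 → fault, evict 8, frames (0 1 3)
8 → fault, evict 3, frames (0 1 8)
3 → fault, evict 8, frames (0 1 3)
8 → fault, evict 3, frames (0 1 8)
9 → fault, evict 8, frames (0 1 9)
8 → fault, evict 9, frames (0 1 8)
4 → fault, evict 8, frames (0 1 4)
2 → fault, evict 4, frames (0 1 2)
8 → fault, evict 2, frames (0 1 8)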